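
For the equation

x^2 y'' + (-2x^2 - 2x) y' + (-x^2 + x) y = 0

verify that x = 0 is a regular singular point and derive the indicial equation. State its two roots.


Divide by x^2 to reach normal form y'' + P_1(x) y' + P_2(x) y = 0 with P_1(x) = -2 - 2/x and P_2(x) = -1 + 1/x.
x = 0 is a singular point because the y'-coefficient -2 - 2/x has a pole at x = 0 and the y-coefficient -1 + 1/x has a pole at x = 0.
It is a regular singular point because x P_1(x) = p(x) = -2x - 2 and x^2 P_2(x) = q(x) = -x^2 + x are polynomials, hence analytic at x = 0.
p(0) = -2,  q(0) = 0.
Indicial equation: r(r-1) + p(0) r + q(0) = 0, i.e. r^2 + (p(0) - 1) r + q(0) = 0, i.e. r^2 - 3 r = 0.
Discriminant: (-3)^2 - 4(0) = 9, so r = (3 ± 3)/2.
Solving: r_1 = 3, r_2 = 0.

indicial: r^2 - 3 r = 0; roots r_1 = 3, r_2 = 0


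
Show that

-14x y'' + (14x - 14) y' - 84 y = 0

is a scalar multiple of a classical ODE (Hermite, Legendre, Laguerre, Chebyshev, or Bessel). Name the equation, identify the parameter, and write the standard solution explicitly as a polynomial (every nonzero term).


All three coefficients share the factor -14; dividing through by -14 gives  x y'' + (1 - x) y' + 6 y = 0.
This matches the Laguerre equation x y'' + (1 - x) y' + n y = 0 with n = 6; the polynomial solution is L_6(x).
With y = sum_k a_k x^k, matching x^k gives (k+1)k a_{k+1} + (k+1) a_{k+1} - k a_k + n a_k = 0, i.e. (k+1)^2 a_{k+1} = (k - n) a_k = (k - 6) a_k. The right side vanishes at k = 6, so the series terminates at degree 6.
Standard normalization L_n(0) = 1 gives a_0 = 1. Work upward with a_{k+1} = (k - 6) a_k / (k+1)^2:
  a_1 = (0 - 6)(1) / 1^2 = -6/1 = -6
  a_2 = (1 - 6)(-6) / 2^2 = 30/4 = 15/2
  a_3 = (2 - 6)(15/2) / 3^2 = -30/9 = -10/3
  a_4 = (3 - 6)(-10/3) / 4^2 = 10/16 = 5/8
  a_5 = (4 - 6)(5/8) / 5^2 = (-5/4)/25 = -1/20
  a_6 = (5 - 6)(-1/20) / 6^2 = (1/20)/36 = 1/720
Hence L_6(x) = x^6/720 - x^5/20 + 5 x^4/8 - 10 x^3/3 + 15 x^2/2 - 6 x + 1.

L_6(x); series = x^6/720 - x^5/20 + 5 x^4/8 - 10 x^3/3 + 15 x^2/2 - 6 x + 1


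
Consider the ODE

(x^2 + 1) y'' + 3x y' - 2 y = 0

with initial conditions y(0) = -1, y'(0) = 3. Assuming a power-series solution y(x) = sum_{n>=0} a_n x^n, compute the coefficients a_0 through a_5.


Ansatz: y(x) = sum_{n>=0} a_n x^n, so y'(x) = sum_{n>=1} n a_n x^(n-1) and y''(x) = sum_{n>=2} n(n-1) a_n x^(n-2).
Substitute into P(x) y'' + Q(x) y' + R(x) y = 0 with P(x) = x^2 + 1, Q(x) = 3x, R(x) = -2, and match powers of x.
Initial conditions: a_0 = -1, a_1 = 3.
Setting the coefficient of each power of x to zero and solving order by order (substituting the coefficients already found):
  x^0: 2 a_2 - 2 a_0 = 0  ->  2 a_2 = 2 a_0 = -2  ->  a_2 = -1
  x^1: 6 a_3 + a_1 = 0  ->  6 a_3 = -a_1 = -3  ->  a_3 = -1/2
  x^2: 12 a_4 + 6 a_2 = 0  ->  12 a_4 = -6 a_2 = 6  ->  a_4 = 1/2
  x^3: 20 a_5 + 13 a_3 = 0  ->  20 a_5 = -13 a_3 = 13/2  ->  a_5 = 13/40
Truncated series: y(x) = -1 + 3 x - x^2 - (1/2) x^3 + (1/2) x^4 + (13/40) x^5 + O(x^6).

a_0 = -1; a_1 = 3; a_2 = -1; a_3 = -1/2; a_4 = 1/2; a_5 = 13/40


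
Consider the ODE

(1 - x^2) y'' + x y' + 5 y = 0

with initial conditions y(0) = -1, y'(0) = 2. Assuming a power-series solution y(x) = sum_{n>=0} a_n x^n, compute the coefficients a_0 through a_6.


Ansatz: y(x) = sum_{n>=0} a_n x^n, so y'(x) = sum_{n>=1} n a_n x^(n-1) and y''(x) = sum_{n>=2} n(n-1) a_n x^(n-2).
Substitute into P(x) y'' + Q(x) y' + R(x) y = 0 with P(x) = 1 - x^2, Q(x) = x, R(x) = 5, and match powers of x.
Initial conditions: a_0 = -1, a_1 = 2.
Setting the coefficient of each power of x to zero and solving order by order (substituting the coefficients already found):
  x^0: 2 a_2 + 5 a_0 = 0  ->  2 a_2 = -5 a_0 = 5  ->  a_2 = 5/2
  x^1: 6 a_3 + 6 a_1 = 0  ->  6 a_3 = -6 a_1 = -12  ->  a_3 = -2
  x^2: 12 a_4 + 5 a_2 = 0  ->  12 a_4 = -5 a_2 = -25/2  ->  a_4 = -25/24
  x^3: 20 a_5 + 2 a_3 = 0  ->  20 a_5 = -2 a_3 = 4  ->  a_5 = 1/5
  x^4: 30 a_6 - 3 a_4 = 0  ->  30 a_6 = 3 a_4 = -25/8  ->  a_6 = -5/48
Truncated series: y(x) = -1 + 2 x + (5/2) x^2 - 2 x^3 - (25/24) x^4 + (1/5) x^5 - (5/48) x^6 + O(x^7).

a_0 = -1; a_1 = 2; a_2 = 5/2; a_3 = -2; a_4 = -25/24; a_5 = 1/5; a_6 = -5/48


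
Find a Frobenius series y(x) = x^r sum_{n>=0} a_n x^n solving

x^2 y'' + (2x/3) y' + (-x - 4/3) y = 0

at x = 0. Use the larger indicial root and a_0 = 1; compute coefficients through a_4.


Write in Frobenius form y'' + (p(x)/x) y' + (q(x)/x^2) y = 0:
  p(x) = 2/3,  q(x) = -x - 4/3.
Indicial equation: r(r-1) + (2/3) r + (-4/3) = 0 -> roots r_1 = 4/3, r_2 = -1.
Take r = r_1 = 4/3. Let y(x) = x^r sum_{n>=0} a_n x^n with a_0 = 1.
Substitute y = x^r sum a_n x^n and match x^{r+n}. The recurrence is
  D(n) a_n - 1 a_{n-1} = 0,  where D(n) = (r+n)(r+n-1) + (2/3)(r+n) + (-4/3).
  a_n = 1 / D(n) * a_{n-1}.
Since the indicial polynomial factors as (r - r_1)(r - r_2), D(n) = (r_1 + n - r_1)(r_1 + n - r_2) = n(n + 7/3).
Evaluating step by step (a_0 = 1):
  n = 1: D(1) = 1(1 + 7/3) = 10/3; numerator = 1(1) = 1; a_1 = (1)/(10/3) = 3/10
  n = 2: D(2) = 2(2 + 7/3) = 26/3; numerator = 1(3/10) = 3/10; a_2 = (3/10)/(26/3) = 9/260
  n = 3: D(3) = 3(3 + 7/3) = 16; numerator = 1(9/260) = 9/260; a_3 = (9/260)/(16) = 9/4160
  n = 4: D(4) = 4(4 + 7/3) = 76/3; numerator = 1(9/4160) = 9/4160; a_4 = (9/4160)/(76/3) = 27/316160

r = 4/3; a_0 = 1; a_1 = 3/10; a_2 = 9/260; a_3 = 9/4160; a_4 = 27/316160


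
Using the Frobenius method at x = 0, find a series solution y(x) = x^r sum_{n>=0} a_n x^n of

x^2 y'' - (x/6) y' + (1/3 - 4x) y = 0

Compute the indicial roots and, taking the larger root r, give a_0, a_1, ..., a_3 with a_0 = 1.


Write in Frobenius form y'' + (p(x)/x) y' + (q(x)/x^2) y = 0:
  p(x) = -1/6,  q(x) = 1/3 - 4x.
Indicial equation: r(r-1) + (-1/6) r + (1/3) = 0 -> roots r_1 = 2/3, r_2 = 1/2.
Take r = r_1 = 2/3. Let y(x) = x^r sum_{n>=0} a_n x^n with a_0 = 1.
Substitute y = x^r sum a_n x^n and match x^{r+n}. The recurrence is
  D(n) a_n - 4 a_{n-1} = 0,  where D(n) = (r+n)(r+n-1) + (-1/6)(r+n) + (1/3).
  a_n = 4 / D(n) * a_{n-1}.
Since the indicial polynomial factors as (r - r_1)(r - r_2), D(n) = (r_1 + n - r_1)(r_1 + n - r_2) = n(n + 1/6).
Evaluating step by step (a_0 = 1):
  n = 1: D(1) = 1(1 + 1/6) = 7/6; numerator = 4(1) = 4; a_1 = (4)/(7/6) = 24/7
  n = 2: D(2) = 2(2 + 1/6) = 13/3; numerator = 4(24/7) = 96/7; a_2 = (96/7)/(13/3) = 288/91
  n = 3: D(3) = 3(3 + 1/6) = 19/2; numerator = 4(288/91) = 1152/91; a_3 = (1152/91)/(19/2) = 2304/1729

r = 2/3; a_0 = 1; a_1 = 24/7; a_2 = 288/91; a_3 = 2304/1729


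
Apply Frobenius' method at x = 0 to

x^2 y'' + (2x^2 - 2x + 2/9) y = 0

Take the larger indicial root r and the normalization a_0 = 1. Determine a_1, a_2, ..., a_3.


Write in Frobenius form y'' + (p(x)/x) y' + (q(x)/x^2) y = 0:
  p(x) = 0,  q(x) = 2x^2 - 2x + 2/9.
Indicial equation: r(r-1) + (0) r + (2/9) = 0 -> roots r_1 = 2/3, r_2 = 1/3.
Take r = r_1 = 2/3. Let y(x) = x^r sum_{n>=0} a_n x^n with a_0 = 1.
Substitute y = x^r sum a_n x^n and match x^{r+n}. The recurrence is
  D(n) a_n - 2 a_{n-1} + 2 a_{n-2} = 0,  where D(n) = (r+n)(r+n-1) + (0)(r+n) + (2/9).
  a_n = [2 a_{n-1} - 2 a_{n-2}] / D(n).
Since the indicial polynomial factors as (r - r_1)(r - r_2), D(n) = (r_1 + n - r_1)(r_1 + n - r_2) = n(n + 1/3).
Evaluating step by step (a_0 = 1):
  n = 1: D(1) = 1(1 + 1/3) = 4/3; numerator = 2(1) = 2; a_1 = (2)/(4/3) = 3/2
  n = 2: D(2) = 2(2 + 1/3) = 14/3; numerator = 2(3/2) - 2(1) = 1; a_2 = (1)/(14/3) = 3/14
  n = 3: D(3) = 3(3 + 1/3) = 10; numerator = 2(3/14) - 2(3/2) = -18/7; a_3 = (-18/7)/(10) = -9/35

r = 2/3; a_0 = 1; a_1 = 3/2; a_2 = 3/14; a_3 = -9/35


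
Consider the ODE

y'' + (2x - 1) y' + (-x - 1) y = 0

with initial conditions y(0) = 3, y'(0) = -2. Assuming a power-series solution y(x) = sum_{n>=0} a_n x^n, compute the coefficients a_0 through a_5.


Ansatz: y(x) = sum_{n>=0} a_n x^n, so y'(x) = sum_{n>=1} n a_n x^(n-1) and y''(x) = sum_{n>=2} n(n-1) a_n x^(n-2).
Substitute into P(x) y'' + Q(x) y' + R(x) y = 0 with P(x) = 1, Q(x) = 2x - 1, R(x) = -x - 1, and match powers of x.
Initial conditions: a_0 = 3, a_1 = -2.
Setting the coefficient of each power of x to zero and solving order by order (substituting the coefficients already found):
  x^0: 2 a_2 - a_1 - a_0 = 0  ->  2 a_2 = a_1 + a_0 = 1  ->  a_2 = 1/2
  x^1: 6 a_3 - 2 a_2 + a_1 - a_0 = 0  ->  6 a_3 = 2 a_2 - a_1 + a_0 = 6  ->  a_3 = 1
  x^2: 12 a_4 - 3 a_3 + 3 a_2 - a_1 = 0  ->  12 a_4 = 3 a_3 - 3 a_2 + a_1 = -1/2  ->  a_4 = -1/24
  x^3: 20 a_5 - 4 a_4 + 5 a_3 - a_2 = 0  ->  20 a_5 = 4 a_4 - 5 a_3 + a_2 = -14/3  ->  a_5 = -7/30
Truncated series: y(x) = 3 - 2 x + (1/2) x^2 + x^3 - (1/24) x^4 - (7/30) x^5 + O(x^6).

a_0 = 3; a_1 = -2; a_2 = 1/2; a_3 = 1; a_4 = -1/24; a_5 = -7/30


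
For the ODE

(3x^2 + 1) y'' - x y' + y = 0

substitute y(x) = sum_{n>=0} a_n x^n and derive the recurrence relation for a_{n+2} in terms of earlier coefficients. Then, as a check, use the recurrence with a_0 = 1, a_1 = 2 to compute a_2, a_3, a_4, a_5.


Substitute y = sum_n a_n x^n.
(1 + 3 x^2) y'' contributes (n+2)(n+1) a_{n+2} + 3 n(n-1) a_n at x^n.
-x y'(x) contributes -n a_n at x^n.
y(x) contributes 1 a_n at x^n.
Matching x^n: (n+2)(n+1) a_{n+2} + (3 n(n-1) - n + 1) a_n = 0.
Thus a_{n+2} = (-3 n(n-1) + n - 1) / ((n+1)(n+2)) * a_n.

Check with a_0 = 1, a_1 = 2 (apply the recurrence for n = 0, 1, 2, 3): a_0 = 1, a_1 = 2, a_2 = -1/2, a_3 = 0, a_4 = 5/24, a_5 = 0.

a_(n+2) = (-3 n(n-1) + n - 1) / ((n+1)(n+2)) * a_n; check: a_0 = 1, a_1 = 2, a_2 = -1/2, a_3 = 0, a_4 = 5/24, a_5 = 0


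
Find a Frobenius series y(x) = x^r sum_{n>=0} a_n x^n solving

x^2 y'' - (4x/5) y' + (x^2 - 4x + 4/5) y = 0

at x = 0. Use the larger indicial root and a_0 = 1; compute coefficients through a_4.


Write in Frobenius form y'' + (p(x)/x) y' + (q(x)/x^2) y = 0:
  p(x) = -4/5,  q(x) = x^2 - 4x + 4/5.
Indicial equation: r(r-1) + (-4/5) r + (4/5) = 0 -> roots r_1 = 1, r_2 = 4/5.
Take r = r_1 = 1. Let y(x) = x^r sum_{n>=0} a_n x^n with a_0 = 1.
Substitute y = x^r sum a_n x^n and match x^{r+n}. The recurrence is
  D(n) a_n - 4 a_{n-1} + 1 a_{n-2} = 0,  where D(n) = (r+n)(r+n-1) + (-4/5)(r+n) + (4/5).
  a_n = [4 a_{n-1} - 1 a_{n-2}] / D(n).
Since the indicial polynomial factors as (r - r_1)(r - r_2), D(n) = (r_1 + n - r_1)(r_1 + n - r_2) = n(n + 1/5).
Evaluating step by step (a_0 = 1):
  n = 1: D(1) = 1(1 + 1/5) = 6/5; numerator = 4(1) = 4; a_1 = (4)/(6/5) = 10/3
  n = 2: D(2) = 2(2 + 1/5) = 22/5; numerator = 4(10/3) - 1(1) = 37/3; a_2 = (37/3)/(22/5) = 185/66
  n = 3: D(3) = 3(3 + 1/5) = 48/5; numerator = 4(185/66) - 1(10/3) = 260/33; a_3 = (260/33)/(48/5) = 325/396
  n = 4: D(4) = 4(4 + 1/5) = 84/5; numerator = 4(325/396) - 1(185/66) = 95/198; a_4 = (95/198)/(84/5) = 475/16632

r = 1; a_0 = 1; a_1 = 10/3; a_2 = 185/66; a_3 = 325/396; a_4 = 475/16632


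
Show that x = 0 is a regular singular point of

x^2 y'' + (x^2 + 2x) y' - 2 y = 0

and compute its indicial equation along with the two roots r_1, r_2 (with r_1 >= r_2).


Divide by x^2 to reach normal form y'' + P_1(x) y' + P_2(x) y = 0 with P_1(x) = 1 + 2/x and P_2(x) = -2/x^2.
x = 0 is a singular point because the y'-coefficient 1 + 2/x has a pole at x = 0 and the y-coefficient -2/x^2 has a pole at x = 0.
It is a regular singular point because x P_1(x) = p(x) = x + 2 and x^2 P_2(x) = q(x) = -2 are polynomials, hence analytic at x = 0.
p(0) = 2,  q(0) = -2.
Indicial equation: r(r-1) + p(0) r + q(0) = 0, i.e. r^2 + (p(0) - 1) r + q(0) = 0, i.e. r^2 + 1 r - 2 = 0.
Discriminant: (1)^2 - 4(-2) = 9, so r = (-1 ± 3)/2.
Solving: r_1 = 1, r_2 = -2.

indicial: r^2 + 1 r - 2 = 0; roots r_1 = 1, r_2 = -2


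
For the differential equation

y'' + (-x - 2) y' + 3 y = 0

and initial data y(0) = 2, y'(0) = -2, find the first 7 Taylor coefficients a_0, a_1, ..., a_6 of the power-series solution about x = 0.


Ansatz: y(x) = sum_{n>=0} a_n x^n, so y'(x) = sum_{n>=1} n a_n x^(n-1) and y''(x) = sum_{n>=2} n(n-1) a_n x^(n-2).
Substitute into P(x) y'' + Q(x) y' + R(x) y = 0 with P(x) = 1, Q(x) = -x - 2, R(x) = 3, and match powers of x.
Initial conditions: a_0 = 2, a_1 = -2.
Setting the coefficient of each power of x to zero and solving order by order (substituting the coefficients already found):
  x^0: 2 a_2 - 2 a_1 + 3 a_0 = 0  ->  2 a_2 = 2 a_1 - 3 a_0 = -10  ->  a_2 = -5
  x^1: 6 a_3 - 4 a_2 + 2 a_1 = 0  ->  6 a_3 = 4 a_2 - 2 a_1 = -16  ->  a_3 = -8/3
  x^2: 12 a_4 - 6 a_3 + a_2 = 0  ->  12 a_4 = 6 a_3 - a_2 = -11  ->  a_4 = -11/12
  x^3: 20 a_5 - 8 a_4 = 0  ->  20 a_5 = 8 a_4 = -22/3  ->  a_5 = -11/30
  x^4: 30 a_6 - 10 a_5 - a_4 = 0  ->  30 a_6 = 10 a_5 + a_4 = -55/12  ->  a_6 = -11/72
Truncated series: y(x) = 2 - 2 x - 5 x^2 - (8/3) x^3 - (11/12) x^4 - (11/30) x^5 - (11/72) x^6 + O(x^7).

a_0 = 2; a_1 = -2; a_2 = -5; a_3 = -8/3; a_4 = -11/12; a_5 = -11/30; a_6 = -11/72


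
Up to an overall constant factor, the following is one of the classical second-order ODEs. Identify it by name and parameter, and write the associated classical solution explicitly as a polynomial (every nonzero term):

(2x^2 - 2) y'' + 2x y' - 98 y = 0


All three coefficients share the factor -2; dividing through by -2 gives  (1 - x^2) y'' - x y' + 49 y = 0.
This matches the Chebyshev equation (1 - x^2) y'' - x y' + n^2 y = 0 (note the -x y' term, not -2x y') with n^2 = 49, so n = 7; the polynomial solution is T_7(x).
With y = sum_k a_k x^k, matching x^k gives (k+2)(k+1) a_{k+2} = (k^2 - n^2) a_k = (k - 7)(k + 7) a_k. The right side vanishes at k = 7, so the series with the parity of 7 terminates at degree 7.
Standard normalization: leading coefficient of T_n is 2^(n-1), so a_7 = 2^6 = 64. Work downward with a_k = (k+1)(k+2) a_{k+2} / ((k - 7)(k + 7)):
  a_5 = (6)(7)(64) / ((5 - 7)(5 + 7)) = 2688/(-24) = -112
  a_3 = (4)(5)(-112) / ((3 - 7)(3 + 7)) = -2240/(-40) = 56
  a_1 = (2)(3)(56) / ((1 - 7)(1 + 7)) = 336/(-48) = -7
Hence T_7(x) = 64 x^7 - 112 x^5 + 56 x^3 - 7 x.

T_7(x); series = 64 x^7 - 112 x^5 + 56 x^3 - 7 x


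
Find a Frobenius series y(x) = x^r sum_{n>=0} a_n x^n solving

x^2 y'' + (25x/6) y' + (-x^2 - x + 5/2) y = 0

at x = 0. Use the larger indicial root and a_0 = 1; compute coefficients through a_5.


Write in Frobenius form y'' + (p(x)/x) y' + (q(x)/x^2) y = 0:
  p(x) = 25/6,  q(x) = -x^2 - x + 5/2.
Indicial equation: r(r-1) + (25/6) r + (5/2) = 0 -> roots r_1 = -3/2, r_2 = -5/3.
Take r = r_1 = -3/2. Let y(x) = x^r sum_{n>=0} a_n x^n with a_0 = 1.
Substitute y = x^r sum a_n x^n and match x^{r+n}. The recurrence is
  D(n) a_n - 1 a_{n-1} - 1 a_{n-2} = 0,  where D(n) = (r+n)(r+n-1) + (25/6)(r+n) + (5/2).
  a_n = [1 a_{n-1} + 1 a_{n-2}] / D(n).
Since the indicial polynomial factors as (r - r_1)(r - r_2), D(n) = (r_1 + n - r_1)(r_1 + n - r_2) = n(n + 1/6).
Evaluating step by step (a_0 = 1):
  n = 1: D(1) = 1(1 + 1/6) = 7/6; numerator = 1(1) = 1; a_1 = (1)/(7/6) = 6/7
  n = 2: D(2) = 2(2 + 1/6) = 13/3; numerator = 1(6/7) + 1(1) = 13/7; a_2 = (13/7)/(13/3) = 3/7
  n = 3: D(3) = 3(3 + 1/6) = 19/2; numerator = 1(3/7) + 1(6/7) = 9/7; a_3 = (9/7)/(19/2) = 18/133
  n = 4: D(4) = 4(4 + 1/6) = 50/3; numerator = 1(18/133) + 1(3/7) = 75/133; a_4 = (75/133)/(50/3) = 9/266
  n = 5: D(5) = 5(5 + 1/6) = 155/6; numerator = 1(9/266) + 1(18/133) = 45/266; a_5 = (45/266)/(155/6) = 27/4123

r = -3/2; a_0 = 1; a_1 = 6/7; a_2 = 3/7; a_3 = 18/133; a_4 = 9/266; a_5 = 27/4123


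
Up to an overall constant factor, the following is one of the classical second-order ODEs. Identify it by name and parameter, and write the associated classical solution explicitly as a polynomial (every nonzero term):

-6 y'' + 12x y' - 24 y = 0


All three coefficients share the factor -6; dividing through by -6 gives  y'' - 2x y' + 4 y = 0.
This matches the Hermite equation y'' - 2x y' + 2n y = 0 with 2n = 4, so n = 2; the polynomial solution is H_2(x).
With y = sum_k a_k x^k, matching x^k gives (k+2)(k+1) a_{k+2} = 2(k - n) a_k = 2(k - 2) a_k. The right side vanishes at k = 2, so the series with the parity of 2 terminates at degree 2.
Standard normalization: leading coefficient of H_n is 2^n, so a_2 = 2^2 = 4. Work downward with a_k = (k+1)(k+2) a_{k+2} / (2(k - n)):
  a_0 = (1)(2)(4) / (2(0 - 2)) = 8/(-4) = -2
Hence H_2(x) = 4 x^2 - 2.

H_2(x); series = 4 x^2 - 2


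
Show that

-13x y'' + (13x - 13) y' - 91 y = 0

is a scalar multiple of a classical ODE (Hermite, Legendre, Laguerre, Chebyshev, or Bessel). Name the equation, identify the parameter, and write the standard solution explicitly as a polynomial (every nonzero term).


All three coefficients share the factor -13; dividing through by -13 gives  x y'' + (1 - x) y' + 7 y = 0.
This matches the Laguerre equation x y'' + (1 - x) y' + n y = 0 with n = 7; the polynomial solution is L_7(x).
With y = sum_k a_k x^k, matching x^k gives (k+1)k a_{k+1} + (k+1) a_{k+1} - k a_k + n a_k = 0, i.e. (k+1)^2 a_{k+1} = (k - n) a_k = (k - 7) a_k. The right side vanishes at k = 7, so the series terminates at degree 7.
Standard normalization L_n(0) = 1 gives a_0 = 1. Work upward with a_{k+1} = (k - 7) a_k / (k+1)^2:
  a_1 = (0 - 7)(1) / 1^2 = -7/1 = -7
  a_2 = (1 - 7)(-7) / 2^2 = 42/4 = 21/2
  a_3 = (2 - 7)(21/2) / 3^2 = (-105/2)/9 = -35/6
  a_4 = (3 - 7)(-35/6) / 4^2 = (70/3)/16 = 35/24
  a_5 = (4 - 7)(35/24) / 5^2 = (-35/8)/25 = -7/40
  a_6 = (5 - 7)(-7/40) / 6^2 = (7/20)/36 = 7/720
  a_7 = (6 - 7)(7/720) / 7^2 = (-7/720)/49 = -1/5040
Hence L_7(x) = -x^7/5040 + 7 x^6/720 - 7 x^5/40 + 35 x^4/24 - 35 x^3/6 + 21 x^2/2 - 7 x + 1.

L_7(x); series = -x^7/5040 + 7 x^6/720 - 7 x^5/40 + 35 x^4/24 - 35 x^3/6 + 21 x^2/2 - 7 x + 1


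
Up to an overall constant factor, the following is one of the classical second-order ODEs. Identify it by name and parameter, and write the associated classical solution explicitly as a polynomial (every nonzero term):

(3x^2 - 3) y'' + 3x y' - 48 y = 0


All three coefficients share the factor -3; dividing through by -3 gives  (1 - x^2) y'' - x y' + 16 y = 0.
This matches the Chebyshev equation (1 - x^2) y'' - x y' + n^2 y = 0 (note the -x y' term, not -2x y') with n^2 = 16, so n = 4; the polynomial solution is T_4(x).
With y = sum_k a_k x^k, matching x^k gives (k+2)(k+1) a_{k+2} = (k^2 - n^2) a_k = (k - 4)(k + 4) a_k. The right side vanishes at k = 4, so the series with the parity of 4 terminates at degree 4.
Standard normalization: leading coefficient of T_n is 2^(n-1), so a_4 = 2^3 = 8. Work downward with a_k = (k+1)(k+2) a_{k+2} / ((k - 4)(k + 4)):
  a_2 = (3)(4)(8) / ((2 - 4)(2 + 4)) = 96/(-12) = -8
  a_0 = (1)(2)(-8) / ((0 - 4)(0 + 4)) = -16/(-16) = 1
Hence T_4(x) = 8 x^4 - 8 x^2 + 1.

T_4(x); series = 8 x^4 - 8 x^2 + 1


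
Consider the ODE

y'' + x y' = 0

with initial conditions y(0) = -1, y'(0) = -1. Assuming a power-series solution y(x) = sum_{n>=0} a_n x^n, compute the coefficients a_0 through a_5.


Ansatz: y(x) = sum_{n>=0} a_n x^n, so y'(x) = sum_{n>=1} n a_n x^(n-1) and y''(x) = sum_{n>=2} n(n-1) a_n x^(n-2).
Substitute into P(x) y'' + Q(x) y' + R(x) y = 0 with P(x) = 1, Q(x) = x, R(x) = 0, and match powers of x.
Initial conditions: a_0 = -1, a_1 = -1.
Setting the coefficient of each power of x to zero and solving order by order (substituting the coefficients already found):
  x^0: 2 a_2 = 0  ->  a_2 = 0
  x^1: 6 a_3 + a_1 = 0  ->  6 a_3 = -a_1 = 1  ->  a_3 = 1/6
  x^2: 12 a_4 + 2 a_2 = 0  ->  12 a_4 = -2 a_2 = 0  ->  a_4 = 0
  x^3: 20 a_5 + 3 a_3 = 0  ->  20 a_5 = -3 a_3 = -1/2  ->  a_5 = -1/40
Truncated series: y(x) = -1 - x + (1/6) x^3 - (1/40) x^5 + O(x^6).

a_0 = -1; a_1 = -1; a_2 = 0; a_3 = 1/6; a_4 = 0; a_5 = -1/40


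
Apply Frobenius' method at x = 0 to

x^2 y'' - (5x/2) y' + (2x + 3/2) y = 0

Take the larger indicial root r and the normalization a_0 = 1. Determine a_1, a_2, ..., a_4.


Write in Frobenius form y'' + (p(x)/x) y' + (q(x)/x^2) y = 0:
  p(x) = -5/2,  q(x) = 2x + 3/2.
Indicial equation: r(r-1) + (-5/2) r + (3/2) = 0 -> roots r_1 = 3, r_2 = 1/2.
Take r = r_1 = 3. Let y(x) = x^r sum_{n>=0} a_n x^n with a_0 = 1.
Substitute y = x^r sum a_n x^n and match x^{r+n}. The recurrence is
  D(n) a_n + 2 a_{n-1} = 0,  where D(n) = (r+n)(r+n-1) + (-5/2)(r+n) + (3/2).
  a_n = -2 / D(n) * a_{n-1}.
Since the indicial polynomial factors as (r - r_1)(r - r_2), D(n) = (r_1 + n - r_1)(r_1 + n - r_2) = n(n + 5/2).
Evaluating step by step (a_0 = 1):
  n = 1: D(1) = 1(1 + 5/2) = 7/2; numerator = -2(1) = -2; a_1 = (-2)/(7/2) = -4/7
  n = 2: D(2) = 2(2 + 5/2) = 9; numerator = -2(-4/7) = 8/7; a_2 = (8/7)/(9) = 8/63
  n = 3: D(3) = 3(3 + 5/2) = 33/2; numerator = -2(8/63) = -16/63; a_3 = (-16/63)/(33/2) = -32/2079
  n = 4: D(4) = 4(4 + 5/2) = 26; numerator = -2(-32/2079) = 64/2079; a_4 = (64/2079)/(26) = 32/27027

r = 3; a_0 = 1; a_1 = -4/7; a_2 = 8/63; a_3 = -32/2079; a_4 = 32/27027


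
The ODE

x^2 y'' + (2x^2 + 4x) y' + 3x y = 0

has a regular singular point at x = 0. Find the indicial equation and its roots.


Divide by x^2 to reach normal form y'' + P_1(x) y' + P_2(x) y = 0 with P_1(x) = 2 + 4/x and P_2(x) = 3/x.
x = 0 is a singular point because the y'-coefficient 2 + 4/x has a pole at x = 0 and the y-coefficient 3/x has a pole at x = 0.
It is a regular singular point because x P_1(x) = p(x) = 2x + 4 and x^2 P_2(x) = q(x) = 3x are polynomials, hence analytic at x = 0.
p(0) = 4,  q(0) = 0.
Indicial equation: r(r-1) + p(0) r + q(0) = 0, i.e. r^2 + (p(0) - 1) r + q(0) = 0, i.e. r^2 + 3 r = 0.
Discriminant: (3)^2 - 4(0) = 9, so r = (-3 ± 3)/2.
Solving: r_1 = 0, r_2 = -3.

indicial: r^2 + 3 r = 0; roots r_1 = 0, r_2 = -3


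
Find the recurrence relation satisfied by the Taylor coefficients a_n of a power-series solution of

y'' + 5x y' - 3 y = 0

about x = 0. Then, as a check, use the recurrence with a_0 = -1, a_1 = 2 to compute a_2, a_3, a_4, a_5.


Substitute y = sum_n a_n x^n.
y''(x) has coefficient (n+2)(n+1) a_{n+2} at x^n;
5 x y'(x) has coefficient 5 n a_n at x^n (shift);
-3 y(x) has coefficient -3 a_n at x^n.
Matching x^n: (n+2)(n+1) a_{n+2} + (5n - 3) a_n = 0.
Thus a_{n+2} = (-5n + 3) / ((n+1)(n+2)) * a_n.

Check with a_0 = -1, a_1 = 2 (apply the recurrence for n = 0, 1, 2, 3): a_0 = -1, a_1 = 2, a_2 = -3/2, a_3 = -2/3, a_4 = 7/8, a_5 = 2/5.

a_(n+2) = (-5n + 3) / ((n+1)(n+2)) * a_n; check: a_0 = -1, a_1 = 2, a_2 = -3/2, a_3 = -2/3, a_4 = 7/8, a_5 = 2/5


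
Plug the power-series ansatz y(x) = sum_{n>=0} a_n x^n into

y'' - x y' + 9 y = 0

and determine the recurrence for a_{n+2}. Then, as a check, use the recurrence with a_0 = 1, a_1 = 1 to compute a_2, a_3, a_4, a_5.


Substitute y = sum_n a_n x^n.
y''(x) has coefficient (n+2)(n+1) a_{n+2} at x^n;
-x y'(x) has coefficient -n a_n at x^n (shift);
9 y(x) has coefficient 9 a_n at x^n.
Matching x^n: (n+2)(n+1) a_{n+2} + (-n + 9) a_n = 0.
Thus a_{n+2} = (n - 9) / ((n+1)(n+2)) * a_n.

Check with a_0 = 1, a_1 = 1 (apply the recurrence for n = 0, 1, 2, 3): a_0 = 1, a_1 = 1, a_2 = -9/2, a_3 = -4/3, a_4 = 21/8, a_5 = 2/5.

a_(n+2) = (n - 9) / ((n+1)(n+2)) * a_n; check: a_0 = 1, a_1 = 1, a_2 = -9/2, a_3 = -4/3, a_4 = 21/8, a_5 = 2/5


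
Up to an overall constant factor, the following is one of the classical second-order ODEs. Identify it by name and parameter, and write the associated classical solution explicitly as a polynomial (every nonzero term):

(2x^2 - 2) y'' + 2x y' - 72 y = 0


All three coefficients share the factor -2; dividing through by -2 gives  (1 - x^2) y'' - x y' + 36 y = 0.
This matches the Chebyshev equation (1 - x^2) y'' - x y' + n^2 y = 0 (note the -x y' term, not -2x y') with n^2 = 36, so n = 6; the polynomial solution is T_6(x).
With y = sum_k a_k x^k, matching x^k gives (k+2)(k+1) a_{k+2} = (k^2 - n^2) a_k = (k - 6)(k + 6) a_k. The right side vanishes at k = 6, so the series with the parity of 6 terminates at degree 6.
Standard normalization: leading coefficient of T_n is 2^(n-1), so a_6 = 2^5 = 32. Work downward with a_k = (k+1)(k+2) a_{k+2} / ((k - 6)(k + 6)):
  a_4 = (5)(6)(32) / ((4 - 6)(4 + 6)) = 960/(-20) = -48
  a_2 = (3)(4)(-48) / ((2 - 6)(2 + 6)) = -576/(-32) = 18
  a_0 = (1)(2)(18) / ((0 - 6)(0 + 6)) = 36/(-36) = -1
Hence T_6(x) = 32 x^6 - 48 x^4 + 18 x^2 - 1.

T_6(x); series = 32 x^6 - 48 x^4 + 18 x^2 - 1


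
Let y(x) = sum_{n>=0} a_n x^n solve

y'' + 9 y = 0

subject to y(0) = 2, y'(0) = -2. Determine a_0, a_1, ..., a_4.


Ansatz: y(x) = sum_{n>=0} a_n x^n, so y'(x) = sum_{n>=1} n a_n x^(n-1) and y''(x) = sum_{n>=2} n(n-1) a_n x^(n-2).
Substitute into P(x) y'' + Q(x) y' + R(x) y = 0 with P(x) = 1, Q(x) = 0, R(x) = 9, and match powers of x.
Initial conditions: a_0 = 2, a_1 = -2.
Setting the coefficient of each power of x to zero and solving order by order (substituting the coefficients already found):
  x^0: 2 a_2 + 9 a_0 = 0  ->  2 a_2 = -9 a_0 = -18  ->  a_2 = -9
  x^1: 6 a_3 + 9 a_1 = 0  ->  6 a_3 = -9 a_1 = 18  ->  a_3 = 3
  x^2: 12 a_4 + 9 a_2 = 0  ->  12 a_4 = -9 a_2 = 81  ->  a_4 = 27/4
Truncated series: y(x) = 2 - 2 x - 9 x^2 + 3 x^3 + (27/4) x^4 + O(x^5).

a_0 = 2; a_1 = -2; a_2 = -9; a_3 = 3; a_4 = 27/4


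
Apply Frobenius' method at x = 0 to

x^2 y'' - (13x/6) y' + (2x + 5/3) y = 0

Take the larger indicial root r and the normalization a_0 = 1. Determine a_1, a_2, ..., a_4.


Write in Frobenius form y'' + (p(x)/x) y' + (q(x)/x^2) y = 0:
  p(x) = -13/6,  q(x) = 2x + 5/3.
Indicial equation: r(r-1) + (-13/6) r + (5/3) = 0 -> roots r_1 = 5/2, r_2 = 2/3.
Take r = r_1 = 5/2. Let y(x) = x^r sum_{n>=0} a_n x^n with a_0 = 1.
Substitute y = x^r sum a_n x^n and match x^{r+n}. The recurrence is
  D(n) a_n + 2 a_{n-1} = 0,  where D(n) = (r+n)(r+n-1) + (-13/6)(r+n) + (5/3).
  a_n = -2 / D(n) * a_{n-1}.
Since the indicial polynomial factors as (r - r_1)(r - r_2), D(n) = (r_1 + n - r_1)(r_1 + n - r_2) = n(n + 11/6).
Evaluating step by step (a_0 = 1):
  n = 1: D(1) = 1(1 + 11/6) = 17/6; numerator = -2(1) = -2; a_1 = (-2)/(17/6) = -12/17
  n = 2: D(2) = 2(2 + 11/6) = 23/3; numerator = -2(-12/17) = 24/17; a_2 = (24/17)/(23/3) = 72/391
  n = 3: D(3) = 3(3 + 11/6) = 29/2; numerator = -2(72/391) = -144/391; a_3 = (-144/391)/(29/2) = -288/11339
  n = 4: D(4) = 4(4 + 11/6) = 70/3; numerator = -2(-288/11339) = 576/11339; a_4 = (576/11339)/(70/3) = 864/396865

r = 5/2; a_0 = 1; a_1 = -12/17; a_2 = 72/391; a_3 = -288/11339; a_4 = 864/396865


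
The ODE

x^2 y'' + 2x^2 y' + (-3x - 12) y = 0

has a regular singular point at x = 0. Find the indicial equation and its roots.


Divide by x^2 to reach normal form y'' + P_1(x) y' + P_2(x) y = 0 with P_1(x) = 2 and P_2(x) = -3/x - 12/x^2.
x = 0 is a singular point because the y-coefficient -3/x - 12/x^2 has a pole at x = 0.
It is a regular singular point because x P_1(x) = p(x) = 2x and x^2 P_2(x) = q(x) = -3x - 12 are polynomials, hence analytic at x = 0.
p(0) = 0,  q(0) = -12.
Indicial equation: r(r-1) + p(0) r + q(0) = 0, i.e. r^2 + (p(0) - 1) r + q(0) = 0, i.e. r^2 - 1 r - 12 = 0.
Discriminant: (-1)^2 - 4(-12) = 49, so r = (1 ± 7)/2.
Solving: r_1 = 4, r_2 = -3.

indicial: r^2 - 1 r - 12 = 0; roots r_1 = 4, r_2 = -3


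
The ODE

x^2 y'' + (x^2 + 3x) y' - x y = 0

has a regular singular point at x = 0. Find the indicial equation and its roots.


Divide by x^2 to reach normal form y'' + P_1(x) y' + P_2(x) y = 0 with P_1(x) = 1 + 3/x and P_2(x) = -1/x.
x = 0 is a singular point because the y'-coefficient 1 + 3/x has a pole at x = 0 and the y-coefficient -1/x has a pole at x = 0.
It is a regular singular point because x P_1(x) = p(x) = x + 3 and x^2 P_2(x) = q(x) = -x are polynomials, hence analytic at x = 0.
p(0) = 3,  q(0) = 0.
Indicial equation: r(r-1) + p(0) r + q(0) = 0, i.e. r^2 + (p(0) - 1) r + q(0) = 0, i.e. r^2 + 2 r = 0.
Discriminant: (2)^2 - 4(0) = 4, so r = (-2 ± 2)/2.
Solving: r_1 = 0, r_2 = -2.

indicial: r^2 + 2 r = 0; roots r_1 = 0, r_2 = -2


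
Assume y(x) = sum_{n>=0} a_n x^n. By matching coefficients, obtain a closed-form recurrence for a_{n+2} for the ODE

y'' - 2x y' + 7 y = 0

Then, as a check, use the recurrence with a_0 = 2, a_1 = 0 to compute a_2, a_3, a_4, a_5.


Substitute y = sum_n a_n x^n.
y''(x) has coefficient (n+2)(n+1) a_{n+2} at x^n;
-2 x y'(x) has coefficient -2 n a_n at x^n (shift);
7 y(x) has coefficient 7 a_n at x^n.
Matching x^n: (n+2)(n+1) a_{n+2} + (-2n + 7) a_n = 0.
Thus a_{n+2} = (2n - 7) / ((n+1)(n+2)) * a_n.

Check with a_0 = 2, a_1 = 0 (apply the recurrence for n = 0, 1, 2, 3): a_0 = 2, a_1 = 0, a_2 = -7, a_3 = 0, a_4 = 7/4, a_5 = 0.

a_(n+2) = (2n - 7) / ((n+1)(n+2)) * a_n; check: a_0 = 2, a_1 = 0, a_2 = -7, a_3 = 0, a_4 = 7/4, a_5 = 0


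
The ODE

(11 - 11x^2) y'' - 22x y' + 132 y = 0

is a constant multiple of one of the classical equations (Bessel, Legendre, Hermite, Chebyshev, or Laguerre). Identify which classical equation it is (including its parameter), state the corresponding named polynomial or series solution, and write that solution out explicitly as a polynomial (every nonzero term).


All three coefficients share the factor 11; dividing through by 11 gives  (1 - x^2) y'' - 2x y' + 12 y = 0.
This matches the Legendre equation (1 - x^2) y'' - 2x y' + n(n+1) y = 0 (note the -2x y' term) with n(n+1) = 12, so n = 3; the polynomial solution is P_3(x).
With y = sum_k a_k x^k, matching x^k gives (k+2)(k+1) a_{k+2} = [k(k+1) - n(n+1)] a_k = (k - 3)(k + 4) a_k. The right side vanishes at k = 3, so the series with the parity of 3 terminates at degree 3.
Standard normalization (P_n(1) = 1): leading coefficient (2n)!/(2^n (n!)^2) = 720/(8*36) = 5/2, so a_3 = 5/2. Work downward with a_k = (k+1)(k+2) a_{k+2} / ((k - 3)(k + 4)):
  a_1 = (2)(3)(5/2) / ((1 - 3)(1 + 4)) = 15/(-10) = -3/2
Hence P_3(x) = 5 x^3/2 - 3 x/2.

P_3(x); series = 5 x^3/2 - 3 x/2


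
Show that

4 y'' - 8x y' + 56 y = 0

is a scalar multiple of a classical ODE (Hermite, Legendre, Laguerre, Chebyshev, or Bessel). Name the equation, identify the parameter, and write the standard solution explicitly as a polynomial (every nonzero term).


All three coefficients share the factor 4; dividing through by 4 gives  y'' - 2x y' + 14 y = 0.
This matches the Hermite equation y'' - 2x y' + 2n y = 0 with 2n = 14, so n = 7; the polynomial solution is H_7(x).
With y = sum_k a_k x^k, matching x^k gives (k+2)(k+1) a_{k+2} = 2(k - n) a_k = 2(k - 7) a_k. The right side vanishes at k = 7, so the series with the parity of 7 terminates at degree 7.
Standard normalization: leading coefficient of H_n is 2^n, so a_7 = 2^7 = 128. Work downward with a_k = (k+1)(k+2) a_{k+2} / (2(k - n)):
  a_5 = (6)(7)(128) / (2(5 - 7)) = 5376/(-4) = -1344
  a_3 = (4)(5)(-1344) / (2(3 - 7)) = -26880/(-8) = 3360
  a_1 = (2)(3)(3360) / (2(1 - 7)) = 20160/(-12) = -1680
Hence H_7(x) = 128 x^7 - 1344 x^5 + 3360 x^3 - 1680 x.

H_7(x); series = 128 x^7 - 1344 x^5 + 3360 x^3 - 1680 x


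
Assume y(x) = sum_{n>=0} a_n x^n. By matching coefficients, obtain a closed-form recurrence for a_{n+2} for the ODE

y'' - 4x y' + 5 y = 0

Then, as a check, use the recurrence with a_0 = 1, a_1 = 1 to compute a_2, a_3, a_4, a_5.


Substitute y = sum_n a_n x^n.
y''(x) has coefficient (n+2)(n+1) a_{n+2} at x^n;
-4 x y'(x) has coefficient -4 n a_n at x^n (shift);
5 y(x) has coefficient 5 a_n at x^n.
Matching x^n: (n+2)(n+1) a_{n+2} + (-4n + 5) a_n = 0.
Thus a_{n+2} = (4n - 5) / ((n+1)(n+2)) * a_n.

Check with a_0 = 1, a_1 = 1 (apply the recurrence for n = 0, 1, 2, 3): a_0 = 1, a_1 = 1, a_2 = -5/2, a_3 = -1/6, a_4 = -5/8, a_5 = -7/120.

a_(n+2) = (4n - 5) / ((n+1)(n+2)) * a_n; check: a_0 = 1, a_1 = 1, a_2 = -5/2, a_3 = -1/6, a_4 = -5/8, a_5 = -7/120


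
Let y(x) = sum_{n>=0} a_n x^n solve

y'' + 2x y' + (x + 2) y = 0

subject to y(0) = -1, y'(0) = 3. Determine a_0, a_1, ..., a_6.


Ansatz: y(x) = sum_{n>=0} a_n x^n, so y'(x) = sum_{n>=1} n a_n x^(n-1) and y''(x) = sum_{n>=2} n(n-1) a_n x^(n-2).
Substitute into P(x) y'' + Q(x) y' + R(x) y = 0 with P(x) = 1, Q(x) = 2x, R(x) = x + 2, and match powers of x.
Initial conditions: a_0 = -1, a_1 = 3.
Setting the coefficient of each power of x to zero and solving order by order (substituting the coefficients already found):
  x^0: 2 a_2 + 2 a_0 = 0  ->  2 a_2 = -2 a_0 = 2  ->  a_2 = 1
  x^1: 6 a_3 + 4 a_1 + a_0 = 0  ->  6 a_3 = -4 a_1 - a_0 = -11  ->  a_3 = -11/6
  x^2: 12 a_4 + 6 a_2 + a_1 = 0  ->  12 a_4 = -6 a_2 - a_1 = -9  ->  a_4 = -3/4
  x^3: 20 a_5 + 8 a_3 + a_2 = 0  ->  20 a_5 = -8 a_3 - a_2 = 41/3  ->  a_5 = 41/60
  x^4: 30 a_6 + 10 a_4 + a_3 = 0  ->  30 a_6 = -10 a_4 - a_3 = 28/3  ->  a_6 = 14/45
Truncated series: y(x) = -1 + 3 x + x^2 - (11/6) x^3 - (3/4) x^4 + (41/60) x^5 + (14/45) x^6 + O(x^7).

a_0 = -1; a_1 = 3; a_2 = 1; a_3 = -11/6; a_4 = -3/4; a_5 = 41/60; a_6 = 14/45


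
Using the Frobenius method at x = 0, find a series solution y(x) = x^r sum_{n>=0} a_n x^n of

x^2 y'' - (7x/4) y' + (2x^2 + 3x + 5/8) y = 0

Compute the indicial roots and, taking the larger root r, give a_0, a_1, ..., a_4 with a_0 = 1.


Write in Frobenius form y'' + (p(x)/x) y' + (q(x)/x^2) y = 0:
  p(x) = -7/4,  q(x) = 2x^2 + 3x + 5/8.
Indicial equation: r(r-1) + (-7/4) r + (5/8) = 0 -> roots r_1 = 5/2, r_2 = 1/4.
Take r = r_1 = 5/2. Let y(x) = x^r sum_{n>=0} a_n x^n with a_0 = 1.
Substitute y = x^r sum a_n x^n and match x^{r+n}. The recurrence is
  D(n) a_n + 3 a_{n-1} + 2 a_{n-2} = 0,  where D(n) = (r+n)(r+n-1) + (-7/4)(r+n) + (5/8).
  a_n = [-3 a_{n-1} - 2 a_{n-2}] / D(n).
Since the indicial polynomial factors as (r - r_1)(r - r_2), D(n) = (r_1 + n - r_1)(r_1 + n - r_2) = n(n + 9/4).
Evaluating step by step (a_0 = 1):
  n = 1: D(1) = 1(1 + 9/4) = 13/4; numerator = -3(1) = -3; a_1 = (-3)/(13/4) = -12/13
  n = 2: D(2) = 2(2 + 9/4) = 17/2; numerator = -3(-12/13) - 2(1) = 10/13; a_2 = (10/13)/(17/2) = 20/221
  n = 3: D(3) = 3(3 + 9/4) = 63/4; numerator = -3(20/221) - 2(-12/13) = 348/221; a_3 = (348/221)/(63/4) = 464/4641
  n = 4: D(4) = 4(4 + 9/4) = 25; numerator = -3(464/4641) - 2(20/221) = -744/1547; a_4 = (-744/1547)/(25) = -744/38675

r = 5/2; a_0 = 1; a_1 = -12/13; a_2 = 20/221; a_3 = 464/4641; a_4 = -744/38675


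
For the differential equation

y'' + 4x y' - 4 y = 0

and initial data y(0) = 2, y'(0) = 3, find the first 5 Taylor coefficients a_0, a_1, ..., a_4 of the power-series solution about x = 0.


Ansatz: y(x) = sum_{n>=0} a_n x^n, so y'(x) = sum_{n>=1} n a_n x^(n-1) and y''(x) = sum_{n>=2} n(n-1) a_n x^(n-2).
Substitute into P(x) y'' + Q(x) y' + R(x) y = 0 with P(x) = 1, Q(x) = 4x, R(x) = -4, and match powers of x.
Initial conditions: a_0 = 2, a_1 = 3.
Setting the coefficient of each power of x to zero and solving order by order (substituting the coefficients already found):
  x^0: 2 a_2 - 4 a_0 = 0  ->  2 a_2 = 4 a_0 = 8  ->  a_2 = 4
  x^1: 6 a_3 = 0  ->  a_3 = 0
  x^2: 12 a_4 + 4 a_2 = 0  ->  12 a_4 = -4 a_2 = -16  ->  a_4 = -4/3
Truncated series: y(x) = 2 + 3 x + 4 x^2 - (4/3) x^4 + O(x^5).

a_0 = 2; a_1 = 3; a_2 = 4; a_3 = 0; a_4 = -4/3


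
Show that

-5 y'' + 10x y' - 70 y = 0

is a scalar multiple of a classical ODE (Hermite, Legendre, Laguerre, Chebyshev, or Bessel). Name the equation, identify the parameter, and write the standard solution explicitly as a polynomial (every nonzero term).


All three coefficients share the factor -5; dividing through by -5 gives  y'' - 2x y' + 14 y = 0.
This matches the Hermite equation y'' - 2x y' + 2n y = 0 with 2n = 14, so n = 7; the polynomial solution is H_7(x).
With y = sum_k a_k x^k, matching x^k gives (k+2)(k+1) a_{k+2} = 2(k - n) a_k = 2(k - 7) a_k. The right side vanishes at k = 7, so the series with the parity of 7 terminates at degree 7.
Standard normalization: leading coefficient of H_n is 2^n, so a_7 = 2^7 = 128. Work downward with a_k = (k+1)(k+2) a_{k+2} / (2(k - n)):
  a_5 = (6)(7)(128) / (2(5 - 7)) = 5376/(-4) = -1344
  a_3 = (4)(5)(-1344) / (2(3 - 7)) = -26880/(-8) = 3360
  a_1 = (2)(3)(3360) / (2(1 - 7)) = 20160/(-12) = -1680
Hence H_7(x) = 128 x^7 - 1344 x^5 + 3360 x^3 - 1680 x.

H_7(x); series = 128 x^7 - 1344 x^5 + 3360 x^3 - 1680 x


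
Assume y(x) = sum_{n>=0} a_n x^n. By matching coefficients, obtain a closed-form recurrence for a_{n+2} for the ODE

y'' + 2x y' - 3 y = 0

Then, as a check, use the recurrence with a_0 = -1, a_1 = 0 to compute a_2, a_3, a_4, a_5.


Substitute y = sum_n a_n x^n.
y''(x) has coefficient (n+2)(n+1) a_{n+2} at x^n;
2 x y'(x) has coefficient 2 n a_n at x^n (shift);
-3 y(x) has coefficient -3 a_n at x^n.
Matching x^n: (n+2)(n+1) a_{n+2} + (2n - 3) a_n = 0.
Thus a_{n+2} = (-2n + 3) / ((n+1)(n+2)) * a_n.

Check with a_0 = -1, a_1 = 0 (apply the recurrence for n = 0, 1, 2, 3): a_0 = -1, a_1 = 0, a_2 = -3/2, a_3 = 0, a_4 = 1/8, a_5 = 0.

a_(n+2) = (-2n + 3) / ((n+1)(n+2)) * a_n; check: a_0 = -1, a_1 = 0, a_2 = -3/2, a_3 = 0, a_4 = 1/8, a_5 = 0


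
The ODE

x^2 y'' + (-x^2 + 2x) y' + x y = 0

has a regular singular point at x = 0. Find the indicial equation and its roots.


Divide by x^2 to reach normal form y'' + P_1(x) y' + P_2(x) y = 0 with P_1(x) = -1 + 2/x and P_2(x) = 1/x.
x = 0 is a singular point because the y'-coefficient -1 + 2/x has a pole at x = 0 and the y-coefficient 1/x has a pole at x = 0.
It is a regular singular point because x P_1(x) = p(x) = 2 - x and x^2 P_2(x) = q(x) = x are polynomials, hence analytic at x = 0.
p(0) = 2,  q(0) = 0.
Indicial equation: r(r-1) + p(0) r + q(0) = 0, i.e. r^2 + (p(0) - 1) r + q(0) = 0, i.e. r^2 + 1 r = 0.
Discriminant: (1)^2 - 4(0) = 1, so r = (-1 ± 1)/2.
Solving: r_1 = 0, r_2 = -1.

indicial: r^2 + 1 r = 0; roots r_1 = 0, r_2 = -1


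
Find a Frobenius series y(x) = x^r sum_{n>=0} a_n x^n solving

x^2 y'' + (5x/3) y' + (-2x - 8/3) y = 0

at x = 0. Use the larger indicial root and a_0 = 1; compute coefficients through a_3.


Write in Frobenius form y'' + (p(x)/x) y' + (q(x)/x^2) y = 0:
  p(x) = 5/3,  q(x) = -2x - 8/3.
Indicial equation: r(r-1) + (5/3) r + (-8/3) = 0 -> roots r_1 = 4/3, r_2 = -2.
Take r = r_1 = 4/3. Let y(x) = x^r sum_{n>=0} a_n x^n with a_0 = 1.
Substitute y = x^r sum a_n x^n and match x^{r+n}. The recurrence is
  D(n) a_n - 2 a_{n-1} = 0,  where D(n) = (r+n)(r+n-1) + (5/3)(r+n) + (-8/3).
  a_n = 2 / D(n) * a_{n-1}.
Since the indicial polynomial factors as (r - r_1)(r - r_2), D(n) = (r_1 + n - r_1)(r_1 + n - r_2) = n(n + 10/3).
Evaluating step by step (a_0 = 1):
  n = 1: D(1) = 1(1 + 10/3) = 13/3; numerator = 2(1) = 2; a_1 = (2)/(13/3) = 6/13
  n = 2: D(2) = 2(2 + 10/3) = 32/3; numerator = 2(6/13) = 12/13; a_2 = (12/13)/(32/3) = 9/104
  n = 3: D(3) = 3(3 + 10/3) = 19; numerator = 2(9/104) = 9/52; a_3 = (9/52)/(19) = 9/988

r = 4/3; a_0 = 1; a_1 = 6/13; a_2 = 9/104; a_3 = 9/988


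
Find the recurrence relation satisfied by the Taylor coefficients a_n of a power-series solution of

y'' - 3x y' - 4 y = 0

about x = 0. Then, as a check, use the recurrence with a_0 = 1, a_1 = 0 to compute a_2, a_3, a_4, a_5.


Substitute y = sum_n a_n x^n.
y''(x) has coefficient (n+2)(n+1) a_{n+2} at x^n;
-3 x y'(x) has coefficient -3 n a_n at x^n (shift);
-4 y(x) has coefficient -4 a_n at x^n.
Matching x^n: (n+2)(n+1) a_{n+2} + (-3n - 4) a_n = 0.
Thus a_{n+2} = (3n + 4) / ((n+1)(n+2)) * a_n.

Check with a_0 = 1, a_1 = 0 (apply the recurrence for n = 0, 1, 2, 3): a_0 = 1, a_1 = 0, a_2 = 2, a_3 = 0, a_4 = 5/3, a_5 = 0.

a_(n+2) = (3n + 4) / ((n+1)(n+2)) * a_n; check: a_0 = 1, a_1 = 0, a_2 = 2, a_3 = 0, a_4 = 5/3, a_5 = 0


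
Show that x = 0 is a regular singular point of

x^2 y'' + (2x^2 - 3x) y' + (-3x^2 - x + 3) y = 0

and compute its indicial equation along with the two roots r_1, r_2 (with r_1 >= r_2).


Divide by x^2 to reach normal form y'' + P_1(x) y' + P_2(x) y = 0 with P_1(x) = 2 - 3/x and P_2(x) = -3 - 1/x + 3/x^2.
x = 0 is a singular point because the y'-coefficient 2 - 3/x has a pole at x = 0 and the y-coefficient -3 - 1/x + 3/x^2 has a pole at x = 0.
It is a regular singular point because x P_1(x) = p(x) = 2x - 3 and x^2 P_2(x) = q(x) = -3x^2 - x + 3 are polynomials, hence analytic at x = 0.
p(0) = -3,  q(0) = 3.
Indicial equation: r(r-1) + p(0) r + q(0) = 0, i.e. r^2 + (p(0) - 1) r + q(0) = 0, i.e. r^2 - 4 r + 3 = 0.
Discriminant: (-4)^2 - 4(3) = 4, so r = (4 ± 2)/2.
Solving: r_1 = 3, r_2 = 1.

indicial: r^2 - 4 r + 3 = 0; roots r_1 = 3, r_2 = 1


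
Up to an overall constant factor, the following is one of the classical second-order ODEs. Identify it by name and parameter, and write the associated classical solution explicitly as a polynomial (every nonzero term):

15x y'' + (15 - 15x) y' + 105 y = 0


All three coefficients share the factor 15; dividing through by 15 gives  x y'' + (1 - x) y' + 7 y = 0.
This matches the Laguerre equation x y'' + (1 - x) y' + n y = 0 with n = 7; the polynomial solution is L_7(x).
With y = sum_k a_k x^k, matching x^k gives (k+1)k a_{k+1} + (k+1) a_{k+1} - k a_k + n a_k = 0, i.e. (k+1)^2 a_{k+1} = (k - n) a_k = (k - 7) a_k. The right side vanishes at k = 7, so the series terminates at degree 7.
Standard normalization L_n(0) = 1 gives a_0 = 1. Work upward with a_{k+1} = (k - 7) a_k / (k+1)^2:
  a_1 = (0 - 7)(1) / 1^2 = -7/1 = -7
  a_2 = (1 - 7)(-7) / 2^2 = 42/4 = 21/2
  a_3 = (2 - 7)(21/2) / 3^2 = (-105/2)/9 = -35/6
  a_4 = (3 - 7)(-35/6) / 4^2 = (70/3)/16 = 35/24
  a_5 = (4 - 7)(35/24) / 5^2 = (-35/8)/25 = -7/40
  a_6 = (5 - 7)(-7/40) / 6^2 = (7/20)/36 = 7/720
  a_7 = (6 - 7)(7/720) / 7^2 = (-7/720)/49 = -1/5040
Hence L_7(x) = -x^7/5040 + 7 x^6/720 - 7 x^5/40 + 35 x^4/24 - 35 x^3/6 + 21 x^2/2 - 7 x + 1.

L_7(x); series = -x^7/5040 + 7 x^6/720 - 7 x^5/40 + 35 x^4/24 - 35 x^3/6 + 21 x^2/2 - 7 x + 1
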